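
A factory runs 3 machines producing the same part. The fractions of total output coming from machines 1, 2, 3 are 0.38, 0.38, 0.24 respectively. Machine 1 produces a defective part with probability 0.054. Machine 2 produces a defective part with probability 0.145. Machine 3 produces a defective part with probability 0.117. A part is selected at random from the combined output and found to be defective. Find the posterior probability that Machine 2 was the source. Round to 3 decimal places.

Tabulate prior·likelihood by source: [1] prior 0.38, lik 0.054, product 0.02052; [2] prior 0.38, lik 0.145, product 0.05510; [3] prior 0.24, lik 0.117, product 0.02808.
Normalizing constant = 0.10370; the posterior for Machine 2 is its product over the sum, 0.05510/0.10370 = 0.531.

Posterior probability ≈ 0.531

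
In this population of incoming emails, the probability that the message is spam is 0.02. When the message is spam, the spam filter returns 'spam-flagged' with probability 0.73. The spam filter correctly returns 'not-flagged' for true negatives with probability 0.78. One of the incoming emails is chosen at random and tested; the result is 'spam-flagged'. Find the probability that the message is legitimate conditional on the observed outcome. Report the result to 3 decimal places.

Let H be the event that the message is spam. P(H) = 0.02, so P(¬H) = 0.98. With E the 'spam-flagged' result, P(E|H) = 0.73 and P(E|¬H) = 0.22.
P(E) = 0.73·0.02 + 0.22·0.98 = 0.014600 + 0.21560 = 0.23020.
By Bayes' theorem, P(H|E) = 0.014600 / 0.23020 = 0.063. Hence P(¬H|E) = 1 − 0.063 = 0.937.

P(¬H | E) ≈ 0.937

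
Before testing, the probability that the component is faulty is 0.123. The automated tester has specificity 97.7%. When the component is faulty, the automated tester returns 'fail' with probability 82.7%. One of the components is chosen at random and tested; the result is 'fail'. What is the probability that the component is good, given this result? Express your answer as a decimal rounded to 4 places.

P(¬H | E) ≈ 0.1655

Let H be the event that the component is faulty. P(H) = 0.123, so P(¬H) = 0.877. With E the 'fail' result, P(E|H) = 0.827 and P(E|¬H) = 0.023.
P(E) = 0.827·0.123 + 0.023·0.877 = 0.10172 + 0.020171 = 0.12189.
By Bayes' theorem, P(H|E) = 0.10172 / 0.12189 = 0.8345. Hence P(¬H|E) = 1 − 0.8345 = 0.1655.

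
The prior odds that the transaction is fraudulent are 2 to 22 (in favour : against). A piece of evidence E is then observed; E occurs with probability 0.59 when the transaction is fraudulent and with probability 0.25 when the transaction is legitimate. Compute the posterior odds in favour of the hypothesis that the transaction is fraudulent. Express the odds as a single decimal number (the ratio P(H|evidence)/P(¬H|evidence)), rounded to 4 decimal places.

Prior odds = 2/22 = 0.090909.
Likelihood ratio for E = 0.59/0.25 = 2.3600.
Posterior odds = prior odds × LR = 0.21455.

Posterior odds ≈ 0.2145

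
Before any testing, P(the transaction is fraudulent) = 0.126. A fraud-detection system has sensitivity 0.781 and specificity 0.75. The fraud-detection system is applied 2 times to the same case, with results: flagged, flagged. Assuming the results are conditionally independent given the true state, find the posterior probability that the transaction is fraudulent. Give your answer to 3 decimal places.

Posterior P(H) ≈ 0.585

Let H be the event that the transaction is fraudulent; start with P(H) = 0.126. P('flagged'|H) = 0.781, P('flagged'|¬H) = 0.25.
Update on result 1 ('flagged'): P(H) ← 0.781·0.1260 / (0.781·0.1260 + 0.25·0.8740) = 0.098406/0.31691 = 0.3105.
Update on result 2 ('flagged'): P(H) ← 0.781·0.3105 / (0.781·0.3105 + 0.25·0.6895) = 0.24252/0.41489 = 0.5845.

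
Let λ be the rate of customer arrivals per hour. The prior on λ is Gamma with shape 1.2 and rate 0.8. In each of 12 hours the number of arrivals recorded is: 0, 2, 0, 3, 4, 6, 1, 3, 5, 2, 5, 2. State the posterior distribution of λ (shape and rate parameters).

Posterior: Gamma(shape=34.2, rate=12.8)

The Poisson likelihood adds the total count to the shape and the number of exposure periods to the rate. Here ∑xᵢ = 33 and n = 12, so shape 1.2→34.2 and rate 0.8→12.8.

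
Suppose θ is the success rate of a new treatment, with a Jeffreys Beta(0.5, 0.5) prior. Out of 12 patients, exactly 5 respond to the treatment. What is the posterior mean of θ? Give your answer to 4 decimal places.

Posterior mean ≈ 0.4231

Observing 5 successes and 7 failures updates Beta(0.5, 0.5) by adding the success and failure counts to the two shape parameters: α = 0.5+5 = 5.5, β = 0.5+7 = 7.5.
Posterior mean = α/(α+β) = 5.5/13 = 0.4231.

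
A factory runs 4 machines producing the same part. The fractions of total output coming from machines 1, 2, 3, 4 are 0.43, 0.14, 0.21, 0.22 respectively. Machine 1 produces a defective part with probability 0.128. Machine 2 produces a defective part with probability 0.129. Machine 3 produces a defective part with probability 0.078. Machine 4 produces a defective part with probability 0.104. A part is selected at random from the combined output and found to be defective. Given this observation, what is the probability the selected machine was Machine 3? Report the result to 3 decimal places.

P(defective|M1) = 0.128; P(defective|M2) = 0.129; P(defective|M3) = 0.078; P(defective|M4) = 0.104.
Prior × likelihood for each source: 0.43·0.128=0.05504, 0.14·0.129=0.01806, 0.21·0.078=0.01638, 0.22·0.104=0.02288. Summing gives P(defective) = 0.11236.
P(Machine 3 | defective) = 0.01638 / 0.11236 = 0.146.

Posterior probability ≈ 0.146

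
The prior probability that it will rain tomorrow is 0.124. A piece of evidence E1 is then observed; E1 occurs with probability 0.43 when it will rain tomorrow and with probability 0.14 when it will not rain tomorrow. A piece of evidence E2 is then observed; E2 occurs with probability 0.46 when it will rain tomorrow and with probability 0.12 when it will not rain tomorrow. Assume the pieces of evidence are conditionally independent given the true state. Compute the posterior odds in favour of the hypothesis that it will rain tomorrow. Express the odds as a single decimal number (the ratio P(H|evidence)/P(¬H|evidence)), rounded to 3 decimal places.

Posterior odds ≈ 1.667

Prior odds = 0.124/(1−0.124) = 0.14155. In log-odds, ln(0.14155) = -1.9551.
Add log likelihood ratios: ln(3.0714) + ln(3.8333) = 2.4659.
Posterior log-odds = 0.51079, so posterior odds = exp(0.51079) = 1.6666.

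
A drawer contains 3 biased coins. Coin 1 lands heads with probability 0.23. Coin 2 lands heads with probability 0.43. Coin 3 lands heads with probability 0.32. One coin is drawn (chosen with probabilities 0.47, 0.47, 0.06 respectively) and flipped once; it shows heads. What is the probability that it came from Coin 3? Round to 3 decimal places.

P(heads|C1) = 0.23; P(heads|C2) = 0.43; P(heads|C3) = 0.32.
Prior × likelihood for each source: 0.47·0.23=0.1081, 0.47·0.43=0.2021, 0.06·0.32=0.01920. Summing gives P(heads) = 0.32940.
P(Coin 3 | heads) = 0.01920 / 0.32940 = 0.058.

Posterior probability ≈ 0.058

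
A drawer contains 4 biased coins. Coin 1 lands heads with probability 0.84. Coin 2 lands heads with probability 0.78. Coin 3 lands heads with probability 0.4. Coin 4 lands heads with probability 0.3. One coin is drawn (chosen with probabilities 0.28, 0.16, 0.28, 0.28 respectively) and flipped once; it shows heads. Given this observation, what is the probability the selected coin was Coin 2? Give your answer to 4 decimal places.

Tabulate prior·likelihood by source: [1] prior 0.28, lik 0.84, product 0.2352; [2] prior 0.16, lik 0.78, product 0.1248; [3] prior 0.28, lik 0.4, product 0.1120; [4] prior 0.28, lik 0.3, product 0.08400.
Normalizing constant = 0.55600; the posterior for Coin 2 is its product over the sum, 0.1248/0.55600 = 0.2245.

Posterior probability ≈ 0.2245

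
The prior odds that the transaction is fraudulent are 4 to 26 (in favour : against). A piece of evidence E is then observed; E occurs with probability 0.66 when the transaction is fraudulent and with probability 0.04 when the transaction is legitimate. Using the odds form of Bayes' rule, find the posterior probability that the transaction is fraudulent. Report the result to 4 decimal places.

Prior odds = 4/26 = 0.15385.
Likelihood ratio for E = 0.66/0.04 = 16.500.
Posterior odds = prior odds × LR = 2.5385.
Posterior probability = odds/(1+odds) = 2.5385/3.5385 = 0.7174.

Posterior probability ≈ 0.7174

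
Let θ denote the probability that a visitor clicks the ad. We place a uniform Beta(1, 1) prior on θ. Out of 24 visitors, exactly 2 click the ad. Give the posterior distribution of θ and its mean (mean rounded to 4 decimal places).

The binomial likelihood is conjugate to the Beta prior: with 2 successes and 22 failures, the posterior is Beta(1+2, 1+22) = Beta(3, 23).
Posterior mean = α/(α+β) = 3/26 = 0.1154.

Posterior: Beta(3, 23); mean ≈ 0.1154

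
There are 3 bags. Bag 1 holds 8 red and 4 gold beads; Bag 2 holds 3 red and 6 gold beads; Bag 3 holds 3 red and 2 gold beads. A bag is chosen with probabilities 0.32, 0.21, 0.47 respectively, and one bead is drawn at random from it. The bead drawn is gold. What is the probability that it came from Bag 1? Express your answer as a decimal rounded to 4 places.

P(gold|Bag 1) = 0.3333; P(gold|Bag 2) = 0.6667; P(gold|Bag 3) = 0.4.
Prior × likelihood for each source: 0.32·0.3333=0.1067, 0.21·0.6667=0.1400, 0.47·0.4=0.1880. Summing gives P(gold) = 0.43467.
P(Bag 1 | gold) = 0.1067 / 0.43467 = 0.2454.

Posterior probability ≈ 0.2454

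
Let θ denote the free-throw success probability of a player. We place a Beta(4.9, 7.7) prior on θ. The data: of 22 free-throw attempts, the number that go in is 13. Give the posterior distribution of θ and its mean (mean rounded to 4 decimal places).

Posterior: Beta(17.9, 16.7); mean ≈ 0.5173

Observing 13 successes and 9 failures updates Beta(4.9, 7.7) by adding the success and failure counts to the two shape parameters: α = 4.9+13 = 17.9, β = 7.7+9 = 16.7.
E[θ | data] = 17.9/(17.9+16.7) = 0.5173.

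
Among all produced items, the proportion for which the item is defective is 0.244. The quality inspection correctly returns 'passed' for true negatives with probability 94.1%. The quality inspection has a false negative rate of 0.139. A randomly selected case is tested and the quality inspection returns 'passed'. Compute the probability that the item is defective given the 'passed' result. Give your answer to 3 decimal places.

Write H for 'the item is defective'. Prior odds H:¬H = 0.244/0.756 = 0.32275. For the 'passed' outcome, the likelihood ratio is 0.139/0.941 = 0.14772.
Posterior odds = 0.32275 × 0.14772 = 0.047675, so P(H|E) = 0.047675/(1+0.047675) = 0.046.

P(H | E) ≈ 0.046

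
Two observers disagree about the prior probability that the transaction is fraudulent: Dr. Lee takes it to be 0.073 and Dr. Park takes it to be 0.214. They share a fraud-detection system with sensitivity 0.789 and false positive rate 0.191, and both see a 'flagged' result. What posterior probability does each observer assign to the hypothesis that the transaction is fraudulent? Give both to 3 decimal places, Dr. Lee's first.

The likelihood ratio for a 'flagged' result is 0.789/0.191 = 4.1309.
Dr. Lee: prior odds 0.073/0.927 = 0.078749; posterior odds 0.32530; posterior probability 0.245.
Dr. Park: prior odds 0.214/0.786 = 0.27226; posterior odds 1.1247; posterior probability 0.529.

Dr. Lee: 0.245; Dr. Park: 0.529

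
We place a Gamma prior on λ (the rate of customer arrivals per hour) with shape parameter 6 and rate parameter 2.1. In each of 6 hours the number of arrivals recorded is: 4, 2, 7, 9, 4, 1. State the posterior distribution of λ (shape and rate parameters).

The Poisson likelihood adds the total count to the shape and the number of exposure periods to the rate. Here ∑xᵢ = 27 and n = 6, so shape 6→33 and rate 2.1→8.1.

Posterior: Gamma(shape=33, rate=8.1)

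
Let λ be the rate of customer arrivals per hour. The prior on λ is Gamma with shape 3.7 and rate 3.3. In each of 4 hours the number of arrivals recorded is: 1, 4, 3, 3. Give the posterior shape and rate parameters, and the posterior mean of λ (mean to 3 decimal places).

Posterior: Gamma(shape=14.7, rate=7.3); mean ≈ 2.014

The Poisson likelihood adds the total count to the shape and the number of exposure periods to the rate. Here ∑xᵢ = 11 and n = 4, so shape 3.7→14.7 and rate 3.3→7.3.
E[λ | data] = 14.7/7.3 = 2.014.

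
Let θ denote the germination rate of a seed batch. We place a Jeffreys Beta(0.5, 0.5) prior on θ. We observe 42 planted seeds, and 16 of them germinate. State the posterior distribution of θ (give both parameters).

Posterior: Beta(16.5, 26.5)

Observing 16 successes and 26 failures updates Beta(0.5, 0.5) by adding the success and failure counts to the two shape parameters: α = 0.5+16 = 16.5, β = 0.5+26 = 26.5.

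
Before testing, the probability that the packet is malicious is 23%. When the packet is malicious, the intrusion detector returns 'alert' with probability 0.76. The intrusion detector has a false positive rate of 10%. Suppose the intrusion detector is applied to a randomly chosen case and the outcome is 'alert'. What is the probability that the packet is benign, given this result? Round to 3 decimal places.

P(¬H | E) ≈ 0.306

Write H for 'the packet is malicious'. Prior odds H:¬H = 0.23/0.77 = 0.29870. For the 'alert' outcome, the likelihood ratio is 0.76/0.1 = 7.6000.
Posterior odds = 0.29870 × 7.6000 = 2.2701, so P(H|E) = 2.2701/(1+2.2701) = 0.694. Then P(¬H|E) = 1 − 0.694 = 0.306.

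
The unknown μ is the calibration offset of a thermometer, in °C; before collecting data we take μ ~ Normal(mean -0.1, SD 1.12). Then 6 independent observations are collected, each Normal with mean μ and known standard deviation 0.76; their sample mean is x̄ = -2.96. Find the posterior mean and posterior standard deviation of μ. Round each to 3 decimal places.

Posterior mean ≈ -2.756; posterior SD ≈ 0.299

Prior precision 1/τ₀² = 1/1.12² = 0.797194; data precision n/σ² = 6/0.76² = 10.3878.
Posterior precision = 0.797194 + 10.3878 = 11.1850, giving posterior SD = 1/√11.1850 = 0.299.
Posterior mean = (0.797194·-0.1 + 10.3878·-2.96) / 11.1850 = -2.756.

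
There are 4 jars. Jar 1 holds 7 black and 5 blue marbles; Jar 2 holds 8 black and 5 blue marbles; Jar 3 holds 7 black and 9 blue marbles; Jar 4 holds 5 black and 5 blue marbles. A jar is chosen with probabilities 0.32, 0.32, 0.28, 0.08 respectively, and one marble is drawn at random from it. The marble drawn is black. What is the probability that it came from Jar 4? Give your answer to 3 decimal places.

Tabulate prior·likelihood by source: [1] prior 0.32, lik 0.5833, product 0.1867; [2] prior 0.32, lik 0.6154, product 0.1969; [3] prior 0.28, lik 0.4375, product 0.1225; [4] prior 0.08, lik 0.5, product 0.04000.
Normalizing constant = 0.54609; the posterior for Jar 4 is its product over the sum, 0.04000/0.54609 = 0.073.

Posterior probability ≈ 0.073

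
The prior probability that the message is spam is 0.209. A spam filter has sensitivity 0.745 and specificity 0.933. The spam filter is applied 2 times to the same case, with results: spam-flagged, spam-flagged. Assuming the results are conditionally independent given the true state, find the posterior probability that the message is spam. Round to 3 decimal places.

Posterior P(H) ≈ 0.970

Let H be the event that the message is spam; start with P(H) = 0.209. P('spam-flagged'|H) = 0.745, P('spam-flagged'|¬H) = 0.067.
Update on result 1 ('spam-flagged'): P(H) ← 0.745·0.2090 / (0.745·0.2090 + 0.067·0.7910) = 0.15570/0.20870 = 0.7461.
Update on result 2 ('spam-flagged'): P(H) ← 0.745·0.7461 / (0.745·0.7461 + 0.067·0.2539) = 0.55582/0.57283 = 0.9703.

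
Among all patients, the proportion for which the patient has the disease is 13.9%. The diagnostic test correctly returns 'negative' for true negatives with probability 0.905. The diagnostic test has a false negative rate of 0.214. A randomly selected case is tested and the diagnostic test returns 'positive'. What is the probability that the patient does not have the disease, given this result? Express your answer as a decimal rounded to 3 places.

Let H be the event that the patient has the disease. P(H) = 0.139, so P(¬H) = 0.861. With E the 'positive' result, P(E|H) = 0.786 and P(E|¬H) = 0.095.
P(E) = 0.786·0.139 + 0.095·0.861 = 0.10925 + 0.081795 = 0.19105.
By Bayes' theorem, P(H|E) = 0.10925 / 0.19105 = 0.572. Hence P(¬H|E) = 1 − 0.572 = 0.428.

P(¬H | E) ≈ 0.428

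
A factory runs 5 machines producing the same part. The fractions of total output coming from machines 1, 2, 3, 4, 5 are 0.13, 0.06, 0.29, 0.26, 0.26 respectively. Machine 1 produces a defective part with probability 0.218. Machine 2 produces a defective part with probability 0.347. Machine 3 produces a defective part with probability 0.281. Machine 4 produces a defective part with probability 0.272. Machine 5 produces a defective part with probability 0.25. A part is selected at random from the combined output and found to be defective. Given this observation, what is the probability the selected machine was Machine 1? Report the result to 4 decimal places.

Tabulate prior·likelihood by source: [1] prior 0.13, lik 0.218, product 0.02834; [2] prior 0.06, lik 0.347, product 0.02082; [3] prior 0.29, lik 0.281, product 0.08149; [4] prior 0.26, lik 0.272, product 0.07072; [5] prior 0.26, lik 0.25, product 0.06500.
Normalizing constant = 0.26637; the posterior for Machine 1 is its product over the sum, 0.02834/0.26637 = 0.1064.

Posterior probability ≈ 0.1064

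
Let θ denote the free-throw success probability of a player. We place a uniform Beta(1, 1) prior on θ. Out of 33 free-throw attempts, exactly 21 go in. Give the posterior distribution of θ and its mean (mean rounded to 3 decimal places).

Posterior: Beta(22, 13); mean ≈ 0.629

Observing 21 successes and 12 failures updates Beta(1, 1) by adding the success and failure counts to the two shape parameters: α = 1+21 = 22, β = 1+12 = 13.
E[θ | data] = 22/(22+13) = 0.629.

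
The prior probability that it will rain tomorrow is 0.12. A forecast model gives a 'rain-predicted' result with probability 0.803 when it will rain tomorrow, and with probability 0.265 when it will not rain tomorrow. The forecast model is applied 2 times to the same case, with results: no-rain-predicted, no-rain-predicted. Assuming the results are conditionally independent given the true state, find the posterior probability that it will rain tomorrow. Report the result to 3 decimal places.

With H the event that it will rain tomorrow, the joint likelihood of the observed sequence is P(data|H) = 0.197·0.197 = 0.038809 and P(data|¬H) = 0.735·0.735 = 0.54022.
Bayes: P(H|data) = 0.12·0.038809 / (0.12·0.038809 + 0.88·0.54022) = 0.0046571/0.48006 = 0.0097.

Posterior P(H) ≈ 0.010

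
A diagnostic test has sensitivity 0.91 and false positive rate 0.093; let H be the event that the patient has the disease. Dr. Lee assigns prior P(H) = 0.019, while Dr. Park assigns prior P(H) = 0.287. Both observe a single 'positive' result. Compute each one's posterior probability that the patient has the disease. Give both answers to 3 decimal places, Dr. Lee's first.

Dr. Lee: 0.159; Dr. Park: 0.798

P('+'|H) = 0.91, P('+'|¬H) = 0.093.
Dr. Lee: numerator 0.91·0.019 = 0.017290; evidence = 0.017290+0.093·0.981 = 0.10852; posterior = 0.159.
Dr. Park: numerator 0.91·0.287 = 0.26117; evidence = 0.26117+0.093·0.713 = 0.32748; posterior = 0.798.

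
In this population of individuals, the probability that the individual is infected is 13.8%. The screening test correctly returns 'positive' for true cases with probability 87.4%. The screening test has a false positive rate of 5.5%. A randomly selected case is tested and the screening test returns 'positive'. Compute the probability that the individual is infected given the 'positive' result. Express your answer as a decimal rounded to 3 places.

Let H be the event that the individual is infected. P(H) = 0.138, so P(¬H) = 0.862. With E the 'positive' result, P(E|H) = 0.874 and P(E|¬H) = 0.055.
P(E) = 0.874·0.138 + 0.055·0.862 = 0.12061 + 0.047410 = 0.16802.
By Bayes' theorem, P(H|E) = 0.12061 / 0.16802 = 0.718.

P(H | E) ≈ 0.718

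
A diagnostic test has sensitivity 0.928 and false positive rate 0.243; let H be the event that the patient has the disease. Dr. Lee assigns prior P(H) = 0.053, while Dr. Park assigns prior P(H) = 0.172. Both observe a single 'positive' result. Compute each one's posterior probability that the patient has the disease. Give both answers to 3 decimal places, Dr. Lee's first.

The likelihood ratio for a 'positive' result is 0.928/0.243 = 3.8189.
Dr. Lee: prior odds 0.053/0.947 = 0.055966; posterior odds 0.21373; posterior probability 0.176.
Dr. Park: prior odds 0.172/0.828 = 0.20773; posterior odds 0.79330; posterior probability 0.442.

Dr. Lee: 0.176; Dr. Park: 0.442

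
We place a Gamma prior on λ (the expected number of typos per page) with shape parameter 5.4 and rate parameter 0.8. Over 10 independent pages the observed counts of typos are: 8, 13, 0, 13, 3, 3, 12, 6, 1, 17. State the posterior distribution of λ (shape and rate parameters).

Total count ∑xᵢ = 76 over n = 10 pages.
Gamma is conjugate to the Poisson likelihood: posterior is Gamma(shape = 5.4+76 = 81.4, rate = 0.8+10 = 10.8).

Posterior: Gamma(shape=81.4, rate=10.8)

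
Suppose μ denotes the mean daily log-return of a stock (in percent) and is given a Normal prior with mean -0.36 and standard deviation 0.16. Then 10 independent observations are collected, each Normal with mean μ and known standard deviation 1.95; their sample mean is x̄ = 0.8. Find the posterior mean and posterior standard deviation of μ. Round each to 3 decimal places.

Posterior mean ≈ -0.287; posterior SD ≈ 0.155

With known σ, the Normal prior is conjugate. Weight on the data is w = (n/σ²)/(n/σ² + 1/τ₀²) = 2.62985/(2.62985+39.0625) = 0.063077.
Posterior mean = w·x̄ + (1−w)·μ₀ = 0.063077·0.8 + 0.93692·-0.36 = -0.287. Posterior variance = 1/(2.62985+39.0625) = 0.0239852, so SD = 0.155.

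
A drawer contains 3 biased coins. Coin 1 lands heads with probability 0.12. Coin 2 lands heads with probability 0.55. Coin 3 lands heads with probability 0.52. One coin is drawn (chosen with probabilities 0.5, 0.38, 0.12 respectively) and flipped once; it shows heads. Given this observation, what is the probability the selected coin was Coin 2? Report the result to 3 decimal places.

Tabulate prior·likelihood by source: [1] prior 0.5, lik 0.12, product 0.06000; [2] prior 0.38, lik 0.55, product 0.2090; [3] prior 0.12, lik 0.52, product 0.06240.
Normalizing constant = 0.33140; the posterior for Coin 2 is its product over the sum, 0.2090/0.33140 = 0.631.

Posterior probability ≈ 0.631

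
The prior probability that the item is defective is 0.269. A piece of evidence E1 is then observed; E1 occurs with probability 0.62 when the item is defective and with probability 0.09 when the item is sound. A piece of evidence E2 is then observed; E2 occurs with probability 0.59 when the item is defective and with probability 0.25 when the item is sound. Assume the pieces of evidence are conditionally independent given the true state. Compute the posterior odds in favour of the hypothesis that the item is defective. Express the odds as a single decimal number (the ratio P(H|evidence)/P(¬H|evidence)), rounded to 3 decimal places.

Posterior odds ≈ 5.983

Prior odds = 0.269/(1−0.269) = 0.36799.
Likelihood ratio for E1 = 0.62/0.09 = 6.8889.
Likelihood ratio for E2 = 0.59/0.25 = 2.3600.
Posterior odds = prior odds × LR₁ × LR₂ = 5.9827.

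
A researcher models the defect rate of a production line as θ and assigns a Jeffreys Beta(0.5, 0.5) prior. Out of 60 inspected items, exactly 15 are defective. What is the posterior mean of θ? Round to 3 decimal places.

Posterior mean ≈ 0.254

The binomial likelihood is conjugate to the Beta prior: with 15 successes and 45 failures, the posterior is Beta(0.5+15, 0.5+45) = Beta(15.5, 45.5).
Posterior mean = α/(α+β) = 15.5/61 = 0.254.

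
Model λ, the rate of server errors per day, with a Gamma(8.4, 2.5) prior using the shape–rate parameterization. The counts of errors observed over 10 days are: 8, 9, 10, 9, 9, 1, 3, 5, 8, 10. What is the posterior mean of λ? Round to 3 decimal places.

Posterior mean ≈ 6.432

Total count ∑xᵢ = 72 over n = 10 days.
Gamma is conjugate to the Poisson likelihood: posterior is Gamma(shape = 8.4+72 = 80.4, rate = 2.5+10 = 12.5).
Posterior mean = shape/rate = 80.4/12.5 = 6.432.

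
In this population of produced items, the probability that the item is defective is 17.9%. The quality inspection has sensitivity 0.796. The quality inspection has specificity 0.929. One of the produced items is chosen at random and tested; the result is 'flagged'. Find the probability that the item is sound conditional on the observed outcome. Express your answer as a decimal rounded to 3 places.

Write H for 'the item is defective'. Prior odds H:¬H = 0.179/0.821 = 0.21803. For the 'flagged' outcome, the likelihood ratio is 0.796/0.071 = 11.211.
Posterior odds = 0.21803 × 11.211 = 2.4444, so P(H|E) = 2.4444/(1+2.4444) = 0.710. Then P(¬H|E) = 1 − 0.710 = 0.290.

P(¬H | E) ≈ 0.290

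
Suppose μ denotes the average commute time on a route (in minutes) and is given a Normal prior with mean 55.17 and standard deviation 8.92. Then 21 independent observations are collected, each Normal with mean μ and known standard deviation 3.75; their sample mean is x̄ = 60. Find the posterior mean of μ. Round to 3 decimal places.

Posterior mean ≈ 59.960

Prior precision 1/τ₀² = 1/8.92² = 0.0125681; data precision n/σ² = 21/3.75² = 1.49333.
Posterior precision = 0.0125681 + 1.49333 = 1.50590.
Posterior mean = (0.0125681·55.17 + 1.49333·60) / 1.50590 = 59.960.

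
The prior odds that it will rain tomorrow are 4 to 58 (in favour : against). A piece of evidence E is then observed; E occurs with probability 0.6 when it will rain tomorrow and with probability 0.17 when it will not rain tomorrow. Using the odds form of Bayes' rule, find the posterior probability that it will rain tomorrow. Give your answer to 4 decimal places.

Prior odds = 4/58 = 0.068966. In log-odds, ln(0.068966) = -2.6741.
Add log likelihood ratio: ln(3.5294) = 1.2611.
Posterior log-odds = -1.4130, so posterior odds = exp(-1.4130) = 0.24341. Converting, P(H|E) = 0.24341/1.2434 = 0.1958.

Posterior probability ≈ 0.1958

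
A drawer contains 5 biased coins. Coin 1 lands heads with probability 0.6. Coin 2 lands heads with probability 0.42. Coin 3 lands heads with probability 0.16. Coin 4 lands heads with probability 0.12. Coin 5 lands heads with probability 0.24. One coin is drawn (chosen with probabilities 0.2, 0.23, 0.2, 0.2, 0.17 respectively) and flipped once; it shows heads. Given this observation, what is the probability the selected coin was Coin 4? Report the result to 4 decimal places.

Tabulate prior·likelihood by source: [1] prior 0.2, lik 0.6, product 0.1200; [2] prior 0.23, lik 0.42, product 0.09660; [3] prior 0.2, lik 0.16, product 0.03200; [4] prior 0.2, lik 0.12, product 0.02400; [5] prior 0.17, lik 0.24, product 0.04080.
Normalizing constant = 0.31340; the posterior for Coin 4 is its product over the sum, 0.02400/0.31340 = 0.0766.

Posterior probability ≈ 0.0766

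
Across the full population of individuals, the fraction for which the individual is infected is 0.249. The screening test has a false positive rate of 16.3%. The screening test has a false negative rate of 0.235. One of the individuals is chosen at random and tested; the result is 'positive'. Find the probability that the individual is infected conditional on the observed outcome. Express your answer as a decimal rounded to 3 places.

P(H | E) ≈ 0.609

Let H be the event that the individual is infected. P(H) = 0.249, so P(¬H) = 0.751. With E the 'positive' result, P(E|H) = 0.765 and P(E|¬H) = 0.163.
P(E) = 0.765·0.249 + 0.163·0.751 = 0.19049 + 0.12241 = 0.31290.
By Bayes' theorem, P(H|E) = 0.19049 / 0.31290 = 0.609.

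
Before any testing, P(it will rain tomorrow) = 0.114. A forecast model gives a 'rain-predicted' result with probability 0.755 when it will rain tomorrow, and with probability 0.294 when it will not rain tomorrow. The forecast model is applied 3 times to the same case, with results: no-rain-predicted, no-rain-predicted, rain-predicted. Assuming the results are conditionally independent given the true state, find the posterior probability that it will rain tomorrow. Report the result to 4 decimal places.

Posterior P(H) ≈ 0.0383

With H the event that it will rain tomorrow, the joint likelihood of the observed sequence is P(data|H) = 0.245·0.245·0.755 = 0.045319 and P(data|¬H) = 0.706·0.706·0.294 = 0.14654.
Bayes: P(H|data) = 0.114·0.045319 / (0.114·0.045319 + 0.886·0.14654) = 0.0051664/0.13500 = 0.0383.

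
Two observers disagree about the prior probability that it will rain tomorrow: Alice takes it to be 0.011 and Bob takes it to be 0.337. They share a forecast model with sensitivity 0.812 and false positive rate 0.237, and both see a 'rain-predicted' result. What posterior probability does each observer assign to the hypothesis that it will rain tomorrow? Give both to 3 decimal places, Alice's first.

The likelihood ratio for a 'rain-predicted' result is 0.812/0.237 = 3.4262.
Alice: prior odds 0.011/0.989 = 0.011122; posterior odds 0.038107; posterior probability 0.037.
Bob: prior odds 0.337/0.663 = 0.50830; posterior odds 1.7415; posterior probability 0.635.

Alice: 0.037; Bob: 0.635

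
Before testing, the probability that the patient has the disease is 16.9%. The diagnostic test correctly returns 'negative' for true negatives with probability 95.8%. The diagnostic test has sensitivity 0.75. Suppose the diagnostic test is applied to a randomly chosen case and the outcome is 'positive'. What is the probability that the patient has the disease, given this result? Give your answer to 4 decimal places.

P(H | E) ≈ 0.7841

Write H for 'the patient has the disease'. Prior odds H:¬H = 0.169/0.831 = 0.20337. For the 'positive' outcome, the likelihood ratio is 0.75/0.042 = 17.857.
Posterior odds = 0.20337 × 17.857 = 3.6316, so P(H|E) = 3.6316/(1+3.6316) = 0.7841.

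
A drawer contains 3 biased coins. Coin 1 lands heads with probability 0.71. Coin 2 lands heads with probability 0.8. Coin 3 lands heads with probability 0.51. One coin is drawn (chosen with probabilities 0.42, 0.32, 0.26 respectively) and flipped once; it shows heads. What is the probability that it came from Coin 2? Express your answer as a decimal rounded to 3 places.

Posterior probability ≈ 0.373

Tabulate prior·likelihood by source: [1] prior 0.42, lik 0.71, product 0.2982; [2] prior 0.32, lik 0.8, product 0.2560; [3] prior 0.26, lik 0.51, product 0.1326.
Normalizing constant = 0.68680; the posterior for Coin 2 is its product over the sum, 0.2560/0.68680 = 0.373.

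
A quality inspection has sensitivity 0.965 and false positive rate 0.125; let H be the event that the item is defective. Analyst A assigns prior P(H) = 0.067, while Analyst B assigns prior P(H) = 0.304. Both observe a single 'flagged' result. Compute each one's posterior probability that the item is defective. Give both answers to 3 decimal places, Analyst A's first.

The likelihood ratio for a 'flagged' result is 0.965/0.125 = 7.7200.
Analyst A: prior odds 0.067/0.933 = 0.071811; posterior odds 0.55438; posterior probability 0.357.
Analyst B: prior odds 0.304/0.696 = 0.43678; posterior odds 3.3720; posterior probability 0.771.

Analyst A: 0.357; Analyst B: 0.771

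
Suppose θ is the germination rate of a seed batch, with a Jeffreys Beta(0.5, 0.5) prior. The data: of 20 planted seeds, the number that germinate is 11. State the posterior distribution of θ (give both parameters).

The binomial likelihood is conjugate to the Beta prior: with 11 successes and 9 failures, the posterior is Beta(0.5+11, 0.5+9) = Beta(11.5, 9.5).

Posterior: Beta(11.5, 9.5)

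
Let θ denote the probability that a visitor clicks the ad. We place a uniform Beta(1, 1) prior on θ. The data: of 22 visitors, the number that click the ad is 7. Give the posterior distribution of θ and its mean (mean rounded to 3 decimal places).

Posterior: Beta(8, 16); mean ≈ 0.333

The binomial likelihood is conjugate to the Beta prior: with 7 successes and 15 failures, the posterior is Beta(1+7, 1+15) = Beta(8, 16).
Posterior mean = α/(α+β) = 8/24 = 0.333.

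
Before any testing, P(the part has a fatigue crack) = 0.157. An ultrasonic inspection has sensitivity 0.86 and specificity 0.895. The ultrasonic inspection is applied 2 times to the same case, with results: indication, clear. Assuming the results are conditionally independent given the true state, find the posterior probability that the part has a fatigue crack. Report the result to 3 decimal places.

Posterior P(H) ≈ 0.193

With H the event that the part has a fatigue crack, the joint likelihood of the observed sequence is P(data|H) = 0.86·0.14 = 0.12040 and P(data|¬H) = 0.105·0.895 = 0.093975.
Bayes: P(H|data) = 0.157·0.12040 / (0.157·0.12040 + 0.843·0.093975) = 0.018903/0.098124 = 0.1926.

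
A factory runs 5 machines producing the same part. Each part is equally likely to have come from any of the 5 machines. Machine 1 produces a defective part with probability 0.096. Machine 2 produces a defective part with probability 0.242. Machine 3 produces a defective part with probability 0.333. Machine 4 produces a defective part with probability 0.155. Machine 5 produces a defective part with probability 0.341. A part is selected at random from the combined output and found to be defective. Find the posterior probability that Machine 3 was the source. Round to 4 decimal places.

Posterior probability ≈ 0.2853

Tabulate prior·likelihood by source: [1] prior 0.2, lik 0.096, product 0.01920; [2] prior 0.2, lik 0.242, product 0.04840; [3] prior 0.2, lik 0.333, product 0.06660; [4] prior 0.2, lik 0.155, product 0.03100; [5] prior 0.2, lik 0.341, product 0.06820.
Normalizing constant = 0.23340; the posterior for Machine 3 is its product over the sum, 0.06660/0.23340 = 0.2853.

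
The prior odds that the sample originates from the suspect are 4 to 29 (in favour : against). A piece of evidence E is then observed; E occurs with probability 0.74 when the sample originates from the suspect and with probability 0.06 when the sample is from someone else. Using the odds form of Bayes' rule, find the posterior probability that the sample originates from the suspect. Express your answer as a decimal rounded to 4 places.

Posterior probability ≈ 0.6298

Prior odds = 4/29 = 0.13793.
Likelihood ratio for E = 0.74/0.06 = 12.333.
Posterior odds = prior odds × LR = 1.7011.
Posterior probability = odds/(1+odds) = 1.7011/2.7011 = 0.6298.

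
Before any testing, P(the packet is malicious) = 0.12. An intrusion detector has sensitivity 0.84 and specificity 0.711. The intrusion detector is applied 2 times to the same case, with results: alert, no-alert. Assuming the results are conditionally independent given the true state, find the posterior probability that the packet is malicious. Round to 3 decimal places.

Posterior P(H) ≈ 0.082

Let H be the event that the packet is malicious; start with P(H) = 0.12. P('alert'|H) = 0.84, P('alert'|¬H) = 0.289.
Update on result 1 ('alert'): P(H) ← 0.84·0.1200 / (0.84·0.1200 + 0.289·0.8800) = 0.10080/0.35512 = 0.2838.
Update on result 2 ('no-alert'): P(H) ← 0.16·0.2838 / (0.16·0.2838 + 0.711·0.7162) = 0.045416/0.55460 = 0.0819.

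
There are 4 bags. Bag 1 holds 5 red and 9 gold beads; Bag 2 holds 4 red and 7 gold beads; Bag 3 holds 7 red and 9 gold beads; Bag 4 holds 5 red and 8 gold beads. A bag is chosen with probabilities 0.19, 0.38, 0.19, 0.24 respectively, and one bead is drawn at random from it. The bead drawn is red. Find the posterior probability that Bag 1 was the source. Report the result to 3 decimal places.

Tabulate prior·likelihood by source: [1] prior 0.19, lik 0.3571, product 0.06786; [2] prior 0.38, lik 0.3636, product 0.1382; [3] prior 0.19, lik 0.4375, product 0.08313; [4] prior 0.24, lik 0.3846, product 0.09231.
Normalizing constant = 0.38147; the posterior for Bag 1 is its product over the sum, 0.06786/0.38147 = 0.178.

Posterior probability ≈ 0.178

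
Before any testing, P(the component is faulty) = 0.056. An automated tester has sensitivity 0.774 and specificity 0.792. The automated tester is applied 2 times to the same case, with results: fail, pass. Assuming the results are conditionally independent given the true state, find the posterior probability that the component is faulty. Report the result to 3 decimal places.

Posterior P(H) ≈ 0.059

Let H be the event that the component is faulty; start with P(H) = 0.056. P('fail'|H) = 0.774, P('fail'|¬H) = 0.208.
Update on result 1 ('fail'): P(H) ← 0.774·0.0560 / (0.774·0.0560 + 0.208·0.9440) = 0.043344/0.23970 = 0.1808.
Update on result 2 ('pass'): P(H) ← 0.226·0.1808 / (0.226·0.1808 + 0.792·0.8192) = 0.040867/0.68965 = 0.0593.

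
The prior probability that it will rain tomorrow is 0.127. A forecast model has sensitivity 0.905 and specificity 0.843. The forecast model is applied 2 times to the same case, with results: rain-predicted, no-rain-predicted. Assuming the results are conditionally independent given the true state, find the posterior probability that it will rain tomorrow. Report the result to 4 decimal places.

Posterior P(H) ≈ 0.0863

With H the event that it will rain tomorrow, the joint likelihood of the observed sequence is P(data|H) = 0.905·0.095 = 0.085975 and P(data|¬H) = 0.157·0.843 = 0.13235.
Bayes: P(H|data) = 0.127·0.085975 / (0.127·0.085975 + 0.873·0.13235) = 0.010919/0.12646 = 0.0863.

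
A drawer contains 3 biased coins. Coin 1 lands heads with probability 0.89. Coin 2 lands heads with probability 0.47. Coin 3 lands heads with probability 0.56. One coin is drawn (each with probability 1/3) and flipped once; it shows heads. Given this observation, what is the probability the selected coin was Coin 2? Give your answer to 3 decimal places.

Posterior probability ≈ 0.245

P(heads|C1) = 0.89; P(heads|C2) = 0.47; P(heads|C3) = 0.56.
Prior × likelihood for each source: 0.333333·0.89=0.2967, 0.333333·0.47=0.1567, 0.333333·0.56=0.1867. Summing gives P(heads) = 0.64000.
P(Coin 2 | heads) = 0.1567 / 0.64000 = 0.245.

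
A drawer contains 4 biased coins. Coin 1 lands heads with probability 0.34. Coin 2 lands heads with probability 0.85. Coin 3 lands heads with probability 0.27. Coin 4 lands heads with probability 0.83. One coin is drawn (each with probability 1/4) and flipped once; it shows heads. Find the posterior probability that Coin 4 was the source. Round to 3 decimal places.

P(heads|C1) = 0.34; P(heads|C2) = 0.85; P(heads|C3) = 0.27; P(heads|C4) = 0.83.
Prior × likelihood for each source: 0.25·0.34=0.08500, 0.25·0.85=0.2125, 0.25·0.27=0.06750, 0.25·0.83=0.2075. Summing gives P(heads) = 0.57250.
P(Coin 4 | heads) = 0.2075 / 0.57250 = 0.362.

Posterior probability ≈ 0.362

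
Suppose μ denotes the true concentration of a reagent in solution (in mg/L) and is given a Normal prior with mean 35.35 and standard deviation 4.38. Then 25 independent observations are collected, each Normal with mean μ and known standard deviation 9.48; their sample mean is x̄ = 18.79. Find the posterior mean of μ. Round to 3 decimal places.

Prior precision 1/τ₀² = 1/4.38² = 0.0521257; data precision n/σ² = 25/9.48² = 0.278178.
Posterior precision = 0.0521257 + 0.278178 = 0.330304.
Posterior mean = (0.0521257·35.35 + 0.278178·18.79) / 0.330304 = 21.403.

Posterior mean ≈ 21.403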